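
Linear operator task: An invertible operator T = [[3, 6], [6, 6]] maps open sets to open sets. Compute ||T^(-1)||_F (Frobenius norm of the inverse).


det(T) = 3*6 - 6*6 = -18
T^(-1) = (1/-18) * [[6, -6], [-6, 3]] = [[-0.3333, 0.3333], [0.3333, -0.1667]]
||T^(-1)||_F^2 = (-0.3333)^2 + 0.3333^2 + 0.3333^2 + (-0.1667)^2 = 0.3611
||T^(-1)||_F = sqrt(0.3611) = 0.6009

0.6009


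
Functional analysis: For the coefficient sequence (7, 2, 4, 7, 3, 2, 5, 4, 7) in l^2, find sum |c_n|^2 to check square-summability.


sum |c_n|^2 = 7^2 + 2^2 + 4^2 + 7^2 + 3^2 + 2^2 + 5^2 + 4^2 + 7^2
= 49 + 4 + 16 + 49 + 9 + 4 + 25 + 16 + 49
= 221

221


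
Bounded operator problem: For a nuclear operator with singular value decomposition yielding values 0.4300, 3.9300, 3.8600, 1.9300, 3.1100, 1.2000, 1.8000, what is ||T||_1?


The nuclear norm is the sum of all singular values.
||T||_1 = 0.4300 + 3.9300 + 3.8600 + 1.9300 + 3.1100 + 1.2000 + 1.8000
= 16.2600

16.2600


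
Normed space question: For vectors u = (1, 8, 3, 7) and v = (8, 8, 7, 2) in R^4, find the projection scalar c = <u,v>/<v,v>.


Computing <u,v> = 1*8 + 8*8 + 3*7 + 7*2 = 107
Computing <v,v> = 8^2 + 8^2 + 7^2 + 2^2 = 181
Projection coefficient = 107/181 = 0.5912

0.5912


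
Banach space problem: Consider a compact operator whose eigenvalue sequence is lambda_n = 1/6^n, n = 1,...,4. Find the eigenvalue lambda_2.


The eigenvalue formula gives lambda_2 = 1/6^2
= 1/36
= 0.0278

0.0278


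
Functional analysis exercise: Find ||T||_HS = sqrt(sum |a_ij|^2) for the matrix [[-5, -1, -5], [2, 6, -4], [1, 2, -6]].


The Hilbert-Schmidt norm is sqrt(sum of squares of all entries).
Sum of squares = (-5)^2 + (-1)^2 + (-5)^2 + 2^2 + 6^2 + (-4)^2 + 1^2 + 2^2 + (-6)^2
= 25 + 1 + 25 + 4 + 36 + 16 + 1 + 4 + 36 = 148
||T||_HS = sqrt(148) = 12.1655

12.1655


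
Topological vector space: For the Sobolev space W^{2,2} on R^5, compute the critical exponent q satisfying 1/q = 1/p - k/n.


Using the Sobolev embedding formula: 1/q = 1/p - k/n
1/q = 1/2 - 2/5 = 1/10
q = 1/(1/10) = 10

10.0000


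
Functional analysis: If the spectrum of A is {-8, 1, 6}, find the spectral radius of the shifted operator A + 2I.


Spectrum of A + 2I = {-6, 3, 8}
Spectral radius = max |lambda| over the shifted spectrum
= max(6, 3, 8) = 8

8


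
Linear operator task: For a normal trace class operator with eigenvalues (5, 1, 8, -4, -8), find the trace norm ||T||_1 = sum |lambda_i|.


For a normal operator, singular values equal |eigenvalues|.
Trace norm = sum |lambda_i| = 5 + 1 + 8 + 4 + 8
= 26

26


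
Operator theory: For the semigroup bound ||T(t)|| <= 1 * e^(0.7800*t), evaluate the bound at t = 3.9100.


||T(3.9100)|| <= 1 * exp(0.7800 * 3.9100)
= 1 * exp(3.0498)
= 1 * 21.1111
= 21.1111

21.1111


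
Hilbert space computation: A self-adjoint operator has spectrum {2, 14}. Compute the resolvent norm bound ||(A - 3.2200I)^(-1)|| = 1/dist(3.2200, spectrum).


dist(3.2200, {2, 14}) = min(|3.2200 - 2|, |3.2200 - 14|)
= min(1.2200, 10.7800) = 1.2200
Resolvent bound = 1/1.2200 = 0.8197

0.8197


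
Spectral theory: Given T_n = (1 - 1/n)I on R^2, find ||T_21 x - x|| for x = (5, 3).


T_21 x - x = (1 - 1/21)x - x = -x/21
||x|| = sqrt(34) = 5.8310
||T_21 x - x|| = ||x||/21 = 5.8310/21 = 0.2777

0.2777


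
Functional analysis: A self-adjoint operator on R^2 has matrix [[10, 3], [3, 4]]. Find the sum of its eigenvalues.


For a self-adjoint (symmetric) matrix, the eigenvalues are real.
The sum of eigenvalues equals the trace of the matrix.
trace = 10 + 4 = 14

14


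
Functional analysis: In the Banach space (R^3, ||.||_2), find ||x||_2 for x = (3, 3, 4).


The l^2 norm = (sum |x_i|^2)^(1/2)
Sum of 2th powers = 9 + 9 + 16 = 34
||x||_2 = (34)^(1/2) = 5.8310

5.8310


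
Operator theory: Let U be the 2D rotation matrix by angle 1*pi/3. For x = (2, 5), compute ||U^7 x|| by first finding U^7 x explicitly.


U is a rotation by theta = 1*pi/3
U^7 = rotation by 7*theta = 7*pi/3 = 1*pi/3 (mod 2*pi)
cos(1*pi/3) = 0.5000, sin(1*pi/3) = 0.8660
U^7 x = (0.5000 * 2 - 0.8660 * 5, 0.8660 * 2 + 0.5000 * 5)
= (-3.3301, 4.2321)
||U^7 x|| = sqrt((-3.3301)^2 + 4.2321^2) = sqrt(29.0000) = 5.3852

5.3852


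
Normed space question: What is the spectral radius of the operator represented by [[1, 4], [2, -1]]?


For a 2x2 matrix, eigenvalues satisfy lambda^2 - (trace)*lambda + det = 0
trace = 1 + -1 = 0
det = 1*-1 - 4*2 = -9
discriminant = 0^2 - 4*(-9) = 36
spectral radius = max |eigenvalue| = 3.0000

3.0000


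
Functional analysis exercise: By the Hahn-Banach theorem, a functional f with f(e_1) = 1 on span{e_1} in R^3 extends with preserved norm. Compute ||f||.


The norm of f is given by ||f|| = sup_{||x||=1} |f(x)|.
On span{e_1}, ||e_1|| = 1, so ||f|| = |f(e_1)| / ||e_1||
= |1| / 1 = 1.0000

1.0000


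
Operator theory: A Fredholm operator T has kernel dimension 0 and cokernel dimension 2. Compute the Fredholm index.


The Fredholm index is defined as ind(T) = dim(ker T) - dim(coker T)
= 0 - 2
= -2

-2


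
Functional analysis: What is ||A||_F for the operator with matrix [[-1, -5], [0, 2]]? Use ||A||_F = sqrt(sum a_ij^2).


||A||_F^2 = sum a_ij^2
= (-1)^2 + (-5)^2 + 0^2 + 2^2
= 1 + 25 + 0 + 4 = 30
||A||_F = sqrt(30) = 5.4772

5.4772


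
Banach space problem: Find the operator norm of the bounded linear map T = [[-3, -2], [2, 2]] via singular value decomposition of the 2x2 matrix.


A^T A = [[13, 10], [10, 8]]
trace(A^T A) = 21, det(A^T A) = 4
discriminant = 21^2 - 4*4 = 425
Largest eigenvalue of A^T A = (trace + sqrt(disc))/2 = 20.8078
||T|| = sqrt(20.8078) = 4.5616

4.5616


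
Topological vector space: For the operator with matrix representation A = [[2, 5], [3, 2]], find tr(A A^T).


trace(A * A^T) = sum of squares of all entries
= 2^2 + 5^2 + 3^2 + 2^2
= 4 + 25 + 9 + 4
= 42

42


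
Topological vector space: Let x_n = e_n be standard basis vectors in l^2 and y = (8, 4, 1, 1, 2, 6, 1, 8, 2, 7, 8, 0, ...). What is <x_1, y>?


x_1 = e_1 is the standard basis vector with 1 in position 1.
<x_1, y> = y_1 = 8
As n -> infinity, <x_n, y> -> 0, confirming weak convergence of (x_n) to 0.

8


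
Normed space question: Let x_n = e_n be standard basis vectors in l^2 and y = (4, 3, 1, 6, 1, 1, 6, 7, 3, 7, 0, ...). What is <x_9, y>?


x_9 = e_9 is the standard basis vector with 1 in position 9.
<x_9, y> = y_9 = 3
As n -> infinity, <x_n, y> -> 0, confirming weak convergence of (x_n) to 0.

3


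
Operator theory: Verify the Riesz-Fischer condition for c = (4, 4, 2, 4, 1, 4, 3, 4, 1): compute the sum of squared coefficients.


sum |c_n|^2 = 4^2 + 4^2 + 2^2 + 4^2 + 1^2 + 4^2 + 3^2 + 4^2 + 1^2
= 16 + 16 + 4 + 16 + 1 + 16 + 9 + 16 + 1
= 95

95


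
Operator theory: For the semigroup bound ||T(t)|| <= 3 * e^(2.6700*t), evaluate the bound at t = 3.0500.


||T(3.0500)|| <= 3 * exp(2.6700 * 3.0500)
= 3 * exp(8.1435)
= 3 * 3440.9401
= 10322.8203

10322.8203


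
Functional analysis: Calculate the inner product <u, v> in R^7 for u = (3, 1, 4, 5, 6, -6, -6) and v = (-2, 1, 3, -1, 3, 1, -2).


Computing the standard inner product <u, v> = sum u_i * v_i
= 3*-2 + 1*1 + 4*3 + 5*-1 + 6*3 + -6*1 + -6*-2
= -6 + 1 + 12 + -5 + 18 + -6 + 12
= 26

26


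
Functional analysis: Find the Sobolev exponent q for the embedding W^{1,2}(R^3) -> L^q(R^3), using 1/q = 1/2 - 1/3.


Using the Sobolev embedding formula: 1/q = 1/p - k/n
1/q = 1/2 - 1/3 = 1/6
q = 1/(1/6) = 6

6.0000


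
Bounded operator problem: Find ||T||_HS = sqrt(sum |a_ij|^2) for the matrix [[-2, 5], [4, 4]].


The Hilbert-Schmidt norm is sqrt(sum of squares of all entries).
Sum of squares = (-2)^2 + 5^2 + 4^2 + 4^2
= 4 + 25 + 16 + 16 = 61
||T||_HS = sqrt(61) = 7.8102

7.8102


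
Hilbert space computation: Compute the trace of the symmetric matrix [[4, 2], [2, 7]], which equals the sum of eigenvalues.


For a self-adjoint (symmetric) matrix, the eigenvalues are real.
The sum of eigenvalues equals the trace of the matrix.
trace = 4 + 7 = 11

11


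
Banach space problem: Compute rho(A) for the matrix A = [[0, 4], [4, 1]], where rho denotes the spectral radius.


For a 2x2 matrix, eigenvalues satisfy lambda^2 - (trace)*lambda + det = 0
trace = 0 + 1 = 1
det = 0*1 - 4*4 = -16
discriminant = 1^2 - 4*(-16) = 65
spectral radius = max |eigenvalue| = 4.5311

4.5311


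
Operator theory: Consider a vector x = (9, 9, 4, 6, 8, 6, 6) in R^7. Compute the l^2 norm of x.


The l^2 norm = (sum |x_i|^2)^(1/2)
Sum of 2th powers = 81 + 81 + 16 + 36 + 64 + 36 + 36 = 350
||x||_2 = (350)^(1/2) = 18.7083

18.7083


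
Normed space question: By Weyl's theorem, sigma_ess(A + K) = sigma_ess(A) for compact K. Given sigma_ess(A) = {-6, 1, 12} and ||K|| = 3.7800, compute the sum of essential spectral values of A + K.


By Weyl's theorem, the essential spectrum is invariant under compact perturbations.
sigma_ess(A + K) = sigma_ess(A) = {-6, 1, 12}
Sum = -6 + 1 + 12 = 7

7


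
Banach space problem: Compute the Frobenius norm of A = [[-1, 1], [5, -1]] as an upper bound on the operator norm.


||A||_F^2 = sum a_ij^2
= (-1)^2 + 1^2 + 5^2 + (-1)^2
= 1 + 1 + 25 + 1 = 28
||A||_F = sqrt(28) = 5.2915

5.2915


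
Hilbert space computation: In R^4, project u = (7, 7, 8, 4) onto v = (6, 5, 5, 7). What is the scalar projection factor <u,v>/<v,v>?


Computing <u,v> = 7*6 + 7*5 + 8*5 + 4*7 = 145
Computing <v,v> = 6^2 + 5^2 + 5^2 + 7^2 = 135
Projection coefficient = 145/135 = 1.0741

1.0741


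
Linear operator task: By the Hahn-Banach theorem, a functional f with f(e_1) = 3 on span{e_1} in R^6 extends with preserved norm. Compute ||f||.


The norm of f is given by ||f|| = sup_{||x||=1} |f(x)|.
On span{e_1}, ||e_1|| = 1, so ||f|| = |f(e_1)| / ||e_1||
= |3| / 1 = 3.0000

3.0000


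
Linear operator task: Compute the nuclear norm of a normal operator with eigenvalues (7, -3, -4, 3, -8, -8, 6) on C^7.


For a normal operator, singular values equal |eigenvalues|.
Trace norm = sum |lambda_i| = 7 + 3 + 4 + 3 + 8 + 8 + 6
= 39

39


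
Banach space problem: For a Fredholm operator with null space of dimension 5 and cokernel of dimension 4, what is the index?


The Fredholm index is defined as ind(T) = dim(ker T) - dim(coker T)
= 5 - 4
= 1

1


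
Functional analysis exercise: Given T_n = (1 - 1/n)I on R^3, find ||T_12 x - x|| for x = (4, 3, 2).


T_12 x - x = (1 - 1/12)x - x = -x/12
||x|| = sqrt(29) = 5.3852
||T_12 x - x|| = ||x||/12 = 5.3852/12 = 0.4488

0.4488


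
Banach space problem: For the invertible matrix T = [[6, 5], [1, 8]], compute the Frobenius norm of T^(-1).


det(T) = 6*8 - 5*1 = 43
T^(-1) = (1/43) * [[8, -5], [-1, 6]] = [[0.1860, -0.1163], [-0.0233, 0.1395]]
||T^(-1)||_F^2 = 0.1860^2 + (-0.1163)^2 + (-0.0233)^2 + 0.1395^2 = 0.0681
||T^(-1)||_F = sqrt(0.0681) = 0.2610

0.2610


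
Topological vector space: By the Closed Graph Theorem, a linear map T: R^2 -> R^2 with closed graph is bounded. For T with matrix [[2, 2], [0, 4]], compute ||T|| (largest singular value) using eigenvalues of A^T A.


A^T A = [[4, 4], [4, 20]]
trace(A^T A) = 24, det(A^T A) = 64
discriminant = 24^2 - 4*64 = 320
Largest eigenvalue of A^T A = (trace + sqrt(disc))/2 = 20.9443
||T|| = sqrt(20.9443) = 4.5765

4.5765


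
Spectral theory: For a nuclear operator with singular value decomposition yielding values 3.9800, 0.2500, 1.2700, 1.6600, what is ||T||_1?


The nuclear norm is the sum of all singular values.
||T||_1 = 3.9800 + 0.2500 + 1.2700 + 1.6600
= 7.1600

7.1600


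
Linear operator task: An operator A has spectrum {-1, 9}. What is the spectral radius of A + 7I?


Spectrum of A + 7I = {6, 16}
Spectral radius = max |lambda| over the shifted spectrum
= max(6, 16) = 16

16


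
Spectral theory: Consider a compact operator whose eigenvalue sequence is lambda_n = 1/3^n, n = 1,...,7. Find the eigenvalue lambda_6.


The eigenvalue formula gives lambda_6 = 1/3^6
= 1/729
= 0.0014

0.0014


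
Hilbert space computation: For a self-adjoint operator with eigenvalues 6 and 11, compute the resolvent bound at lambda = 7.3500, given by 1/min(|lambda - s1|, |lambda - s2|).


dist(7.3500, {6, 11}) = min(|7.3500 - 6|, |7.3500 - 11|)
= min(1.3500, 3.6500) = 1.3500
Resolvent bound = 1/1.3500 = 0.7407

0.7407


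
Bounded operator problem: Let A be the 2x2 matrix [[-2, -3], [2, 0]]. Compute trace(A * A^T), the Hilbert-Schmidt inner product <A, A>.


trace(A * A^T) = sum of squares of all entries
= (-2)^2 + (-3)^2 + 2^2 + 0^2
= 4 + 9 + 4 + 0
= 17

17


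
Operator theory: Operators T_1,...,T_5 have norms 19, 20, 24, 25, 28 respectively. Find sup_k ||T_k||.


By the Uniform Boundedness Principle, the supremum of norms is finite.
sup_k ||T_k|| = max(19, 20, 24, 25, 28) = 28

28


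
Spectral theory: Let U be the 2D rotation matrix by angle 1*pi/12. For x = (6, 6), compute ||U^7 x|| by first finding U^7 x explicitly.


U is a rotation by theta = 1*pi/12
U^7 = rotation by 7*theta = 7*pi/12
cos(7*pi/12) = -0.2588, sin(7*pi/12) = 0.9659
U^7 x = (-0.2588 * 6 - 0.9659 * 6, 0.9659 * 6 + -0.2588 * 6)
= (-7.3485, 4.2426)
||U^7 x|| = sqrt((-7.3485)^2 + 4.2426^2) = sqrt(72.0000) = 8.4853

8.4853


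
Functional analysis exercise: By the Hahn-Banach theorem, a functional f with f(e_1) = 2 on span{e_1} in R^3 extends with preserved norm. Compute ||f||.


The norm of f is given by ||f|| = sup_{||x||=1} |f(x)|.
On span{e_1}, ||e_1|| = 1, so ||f|| = |f(e_1)| / ||e_1||
= |2| / 1 = 2.0000

2.0000


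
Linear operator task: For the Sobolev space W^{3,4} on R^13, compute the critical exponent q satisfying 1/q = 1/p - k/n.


Using the Sobolev embedding formula: 1/q = 1/p - k/n
1/q = 1/4 - 3/13 = 1/52
q = 1/(1/52) = 52

52.0000


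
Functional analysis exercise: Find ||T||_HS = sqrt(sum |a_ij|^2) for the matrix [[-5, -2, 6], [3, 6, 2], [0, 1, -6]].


The Hilbert-Schmidt norm is sqrt(sum of squares of all entries).
Sum of squares = (-5)^2 + (-2)^2 + 6^2 + 3^2 + 6^2 + 2^2 + 0^2 + 1^2 + (-6)^2
= 25 + 4 + 36 + 9 + 36 + 4 + 0 + 1 + 36 = 151
||T||_HS = sqrt(151) = 12.2882

12.2882


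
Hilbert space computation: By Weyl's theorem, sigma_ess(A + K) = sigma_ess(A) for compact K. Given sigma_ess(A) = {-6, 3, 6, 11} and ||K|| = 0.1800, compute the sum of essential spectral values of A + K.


By Weyl's theorem, the essential spectrum is invariant under compact perturbations.
sigma_ess(A + K) = sigma_ess(A) = {-6, 3, 6, 11}
Sum = -6 + 3 + 6 + 11 = 14

14


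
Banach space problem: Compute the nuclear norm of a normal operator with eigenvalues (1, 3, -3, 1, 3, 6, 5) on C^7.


For a normal operator, singular values equal |eigenvalues|.
Trace norm = sum |lambda_i| = 1 + 3 + 3 + 1 + 3 + 6 + 5
= 22

22


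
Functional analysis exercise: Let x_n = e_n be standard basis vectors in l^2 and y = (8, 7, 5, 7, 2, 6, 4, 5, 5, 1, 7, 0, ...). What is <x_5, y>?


x_5 = e_5 is the standard basis vector with 1 in position 5.
<x_5, y> = y_5 = 2
As n -> infinity, <x_n, y> -> 0, confirming weak convergence of (x_n) to 0.

2


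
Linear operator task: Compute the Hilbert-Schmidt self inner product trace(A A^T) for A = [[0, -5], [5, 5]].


trace(A * A^T) = sum of squares of all entries
= 0^2 + (-5)^2 + 5^2 + 5^2
= 0 + 25 + 25 + 25
= 75

75


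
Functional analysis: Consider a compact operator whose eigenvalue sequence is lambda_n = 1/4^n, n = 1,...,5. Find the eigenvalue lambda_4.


The eigenvalue formula gives lambda_4 = 1/4^4
= 1/256
= 0.0039

0.0039


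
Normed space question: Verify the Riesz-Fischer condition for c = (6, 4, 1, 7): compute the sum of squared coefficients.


sum |c_n|^2 = 6^2 + 4^2 + 1^2 + 7^2
= 36 + 16 + 1 + 49
= 102

102


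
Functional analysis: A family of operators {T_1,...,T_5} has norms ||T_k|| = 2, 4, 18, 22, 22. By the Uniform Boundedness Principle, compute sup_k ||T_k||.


By the Uniform Boundedness Principle, the supremum of norms is finite.
sup_k ||T_k|| = max(2, 4, 18, 22, 22) = 22

22


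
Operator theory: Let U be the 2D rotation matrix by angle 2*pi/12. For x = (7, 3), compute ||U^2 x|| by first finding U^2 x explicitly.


U is a rotation by theta = 2*pi/12
U^2 = rotation by 2*theta = 4*pi/12
cos(4*pi/12) = 0.5000, sin(4*pi/12) = 0.8660
U^2 x = (0.5000 * 7 - 0.8660 * 3, 0.8660 * 7 + 0.5000 * 3)
= (0.9019, 7.5622)
||U^2 x|| = sqrt(0.9019^2 + 7.5622^2) = sqrt(58.0000) = 7.6158

7.6158


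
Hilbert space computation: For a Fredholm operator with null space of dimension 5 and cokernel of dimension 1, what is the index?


The Fredholm index is defined as ind(T) = dim(ker T) - dim(coker T)
= 5 - 1
= 4

4


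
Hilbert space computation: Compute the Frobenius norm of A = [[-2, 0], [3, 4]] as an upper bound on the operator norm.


||A||_F^2 = sum a_ij^2
= (-2)^2 + 0^2 + 3^2 + 4^2
= 4 + 0 + 9 + 16 = 29
||A||_F = sqrt(29) = 5.3852

5.3852


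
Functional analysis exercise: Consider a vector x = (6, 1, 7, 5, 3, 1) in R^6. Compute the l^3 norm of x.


The l^3 norm = (sum |x_i|^3)^(1/3)
Sum of 3th powers = 216 + 1 + 343 + 125 + 27 + 1 = 713
||x||_3 = (713)^(1/3) = 8.9337

8.9337


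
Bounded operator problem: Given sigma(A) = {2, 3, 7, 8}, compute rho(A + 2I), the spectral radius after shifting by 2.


Spectrum of A + 2I = {4, 5, 9, 10}
Spectral radius = max |lambda| over the shifted spectrum
= max(4, 5, 9, 10) = 10

10


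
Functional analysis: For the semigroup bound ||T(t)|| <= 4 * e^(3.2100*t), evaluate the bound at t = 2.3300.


||T(2.3300)|| <= 4 * exp(3.2100 * 2.3300)
= 4 * exp(7.4793)
= 4 * 1771.0006
= 7084.0026

7084.0026


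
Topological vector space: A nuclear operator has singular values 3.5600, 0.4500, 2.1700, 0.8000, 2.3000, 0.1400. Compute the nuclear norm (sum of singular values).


The nuclear norm is the sum of all singular values.
||T||_1 = 3.5600 + 0.4500 + 2.1700 + 0.8000 + 2.3000 + 0.1400
= 9.4200

9.4200


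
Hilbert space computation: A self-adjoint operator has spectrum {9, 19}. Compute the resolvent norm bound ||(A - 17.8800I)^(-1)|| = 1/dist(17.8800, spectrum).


dist(17.8800, {9, 19}) = min(|17.8800 - 9|, |17.8800 - 19|)
= min(8.8800, 1.1200) = 1.1200
Resolvent bound = 1/1.1200 = 0.8929

0.8929


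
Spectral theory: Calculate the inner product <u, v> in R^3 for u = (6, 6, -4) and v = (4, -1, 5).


Computing the standard inner product <u, v> = sum u_i * v_i
= 6*4 + 6*-1 + -4*5
= 24 + -6 + -20
= -2

-2


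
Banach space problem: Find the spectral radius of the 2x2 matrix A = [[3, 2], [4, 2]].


For a 2x2 matrix, eigenvalues satisfy lambda^2 - (trace)*lambda + det = 0
trace = 3 + 2 = 5
det = 3*2 - 2*4 = -2
discriminant = 5^2 - 4*(-2) = 33
spectral radius = max |eigenvalue| = 5.3723

5.3723


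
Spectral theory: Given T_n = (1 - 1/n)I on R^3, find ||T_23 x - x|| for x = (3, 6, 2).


T_23 x - x = (1 - 1/23)x - x = -x/23
||x|| = sqrt(49) = 7.0000
||T_23 x - x|| = ||x||/23 = 7.0000/23 = 0.3043

0.3043


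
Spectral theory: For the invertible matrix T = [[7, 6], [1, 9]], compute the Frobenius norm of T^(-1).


det(T) = 7*9 - 6*1 = 57
T^(-1) = (1/57) * [[9, -6], [-1, 7]] = [[0.1579, -0.1053], [-0.0175, 0.1228]]
||T^(-1)||_F^2 = 0.1579^2 + (-0.1053)^2 + (-0.0175)^2 + 0.1228^2 = 0.0514
||T^(-1)||_F = sqrt(0.0514) = 0.2267

0.2267


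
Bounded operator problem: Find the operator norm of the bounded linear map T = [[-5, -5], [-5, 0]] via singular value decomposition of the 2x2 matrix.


A^T A = [[50, 25], [25, 25]]
trace(A^T A) = 75, det(A^T A) = 625
discriminant = 75^2 - 4*625 = 3125
Largest eigenvalue of A^T A = (trace + sqrt(disc))/2 = 65.4508
||T|| = sqrt(65.4508) = 8.0902

8.0902


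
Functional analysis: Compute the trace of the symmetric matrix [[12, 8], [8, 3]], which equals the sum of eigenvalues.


For a self-adjoint (symmetric) matrix, the eigenvalues are real.
The sum of eigenvalues equals the trace of the matrix.
trace = 12 + 3 = 15

15


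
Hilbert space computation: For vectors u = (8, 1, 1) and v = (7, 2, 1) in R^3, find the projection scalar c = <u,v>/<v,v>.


Computing <u,v> = 8*7 + 1*2 + 1*1 = 59
Computing <v,v> = 7^2 + 2^2 + 1^2 = 54
Projection coefficient = 59/54 = 1.0926

1.0926


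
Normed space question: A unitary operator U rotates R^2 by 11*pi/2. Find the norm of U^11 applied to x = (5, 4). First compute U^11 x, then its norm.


U is a rotation by theta = 11*pi/2
U^11 = rotation by 11*theta = 121*pi/2 = 1*pi/2 (mod 2*pi)
cos(1*pi/2) = 0.0000, sin(1*pi/2) = 1.0000
U^11 x = (0.0000 * 5 - 1.0000 * 4, 1.0000 * 5 + 0.0000 * 4)
= (-4.0000, 5.0000)
||U^11 x|| = sqrt((-4.0000)^2 + 5.0000^2) = sqrt(41.0000) = 6.4031

6.4031


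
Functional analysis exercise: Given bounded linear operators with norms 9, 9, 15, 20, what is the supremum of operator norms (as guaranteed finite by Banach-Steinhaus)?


By the Uniform Boundedness Principle, the supremum of norms is finite.
sup_k ||T_k|| = max(9, 9, 15, 20) = 20

20


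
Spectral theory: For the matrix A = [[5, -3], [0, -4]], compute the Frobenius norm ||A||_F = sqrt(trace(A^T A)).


||A||_F^2 = sum a_ij^2
= 5^2 + (-3)^2 + 0^2 + (-4)^2
= 25 + 9 + 0 + 16 = 50
||A||_F = sqrt(50) = 7.0711

7.0711


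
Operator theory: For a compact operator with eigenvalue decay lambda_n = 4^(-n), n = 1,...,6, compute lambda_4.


The eigenvalue formula gives lambda_4 = 1/4^4
= 1/256
= 0.0039

0.0039


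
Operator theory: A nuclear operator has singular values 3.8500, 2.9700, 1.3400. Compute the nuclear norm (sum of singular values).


The nuclear norm is the sum of all singular values.
||T||_1 = 3.8500 + 2.9700 + 1.3400
= 8.1600

8.1600


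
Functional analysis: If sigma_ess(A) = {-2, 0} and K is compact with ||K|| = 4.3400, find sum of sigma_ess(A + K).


By Weyl's theorem, the essential spectrum is invariant under compact perturbations.
sigma_ess(A + K) = sigma_ess(A) = {-2, 0}
Sum = -2 + 0 = -2

-2


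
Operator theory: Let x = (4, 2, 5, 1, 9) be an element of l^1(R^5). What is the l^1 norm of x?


The l^1 norm equals the sum of absolute values of all components.
||x||_1 = 4 + 2 + 5 + 1 + 9
= 21

21.0000


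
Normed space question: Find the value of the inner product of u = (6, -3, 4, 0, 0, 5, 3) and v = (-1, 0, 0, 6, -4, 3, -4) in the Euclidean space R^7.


Computing the standard inner product <u, v> = sum u_i * v_i
= 6*-1 + -3*0 + 4*0 + 0*6 + 0*-4 + 5*3 + 3*-4
= -6 + 0 + 0 + 0 + 0 + 15 + -12
= -3

-3


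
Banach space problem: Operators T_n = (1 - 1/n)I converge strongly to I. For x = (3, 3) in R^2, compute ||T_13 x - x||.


T_13 x - x = (1 - 1/13)x - x = -x/13
||x|| = sqrt(18) = 4.2426
||T_13 x - x|| = ||x||/13 = 4.2426/13 = 0.3264

0.3264


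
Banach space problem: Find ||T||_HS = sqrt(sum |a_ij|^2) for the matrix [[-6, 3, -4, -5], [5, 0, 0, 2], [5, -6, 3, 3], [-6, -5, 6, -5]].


The Hilbert-Schmidt norm is sqrt(sum of squares of all entries).
Sum of squares = (-6)^2 + 3^2 + (-4)^2 + (-5)^2 + 5^2 + 0^2 + 0^2 + 2^2 + 5^2 + (-6)^2 + 3^2 + 3^2 + (-6)^2 + (-5)^2 + 6^2 + (-5)^2
= 36 + 9 + 16 + 25 + 25 + 0 + 0 + 4 + 25 + 36 + 9 + 9 + 36 + 25 + 36 + 25 = 316
||T||_HS = sqrt(316) = 17.7764

17.7764


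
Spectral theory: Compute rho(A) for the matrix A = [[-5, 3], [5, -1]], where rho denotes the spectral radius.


For a 2x2 matrix, eigenvalues satisfy lambda^2 - (trace)*lambda + det = 0
trace = -5 + -1 = -6
det = -5*-1 - 3*5 = -10
discriminant = (-6)^2 - 4*(-10) = 76
spectral radius = max |eigenvalue| = 7.3589

7.3589


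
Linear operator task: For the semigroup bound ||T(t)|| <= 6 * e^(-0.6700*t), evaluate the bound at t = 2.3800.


||T(2.3800)|| <= 6 * exp(-0.6700 * 2.3800)
= 6 * exp(-1.5946)
= 6 * 0.2030
= 1.2179

1.2179


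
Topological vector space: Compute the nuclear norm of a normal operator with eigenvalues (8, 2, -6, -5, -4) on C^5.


For a normal operator, singular values equal |eigenvalues|.
Trace norm = sum |lambda_i| = 8 + 2 + 6 + 5 + 4
= 25

25


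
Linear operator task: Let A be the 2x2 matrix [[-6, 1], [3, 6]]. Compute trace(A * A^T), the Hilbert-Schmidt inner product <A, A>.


trace(A * A^T) = sum of squares of all entries
= (-6)^2 + 1^2 + 3^2 + 6^2
= 36 + 1 + 9 + 36
= 82

82


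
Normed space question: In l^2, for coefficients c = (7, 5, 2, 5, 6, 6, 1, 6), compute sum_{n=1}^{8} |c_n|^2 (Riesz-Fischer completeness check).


sum |c_n|^2 = 7^2 + 5^2 + 2^2 + 5^2 + 6^2 + 6^2 + 1^2 + 6^2
= 49 + 25 + 4 + 25 + 36 + 36 + 1 + 36
= 212

212


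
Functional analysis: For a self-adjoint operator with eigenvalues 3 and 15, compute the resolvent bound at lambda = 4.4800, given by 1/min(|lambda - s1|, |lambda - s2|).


dist(4.4800, {3, 15}) = min(|4.4800 - 3|, |4.4800 - 15|)
= min(1.4800, 10.5200) = 1.4800
Resolvent bound = 1/1.4800 = 0.6757

0.6757


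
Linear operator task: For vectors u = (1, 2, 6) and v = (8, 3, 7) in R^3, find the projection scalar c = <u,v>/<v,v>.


Computing <u,v> = 1*8 + 2*3 + 6*7 = 56
Computing <v,v> = 8^2 + 3^2 + 7^2 = 122
Projection coefficient = 56/122 = 0.4590

0.4590


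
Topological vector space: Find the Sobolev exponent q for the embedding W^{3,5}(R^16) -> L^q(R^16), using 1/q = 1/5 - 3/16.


Using the Sobolev embedding formula: 1/q = 1/p - k/n
1/q = 1/5 - 3/16 = 1/80
q = 1/(1/80) = 80

80.0000


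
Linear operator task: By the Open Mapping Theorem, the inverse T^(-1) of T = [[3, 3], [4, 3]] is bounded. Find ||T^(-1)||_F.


det(T) = 3*3 - 3*4 = -3
T^(-1) = (1/-3) * [[3, -3], [-4, 3]] = [[-1.0000, 1.0000], [1.3333, -1.0000]]
||T^(-1)||_F^2 = (-1.0000)^2 + 1.0000^2 + 1.3333^2 + (-1.0000)^2 = 4.7778
||T^(-1)||_F = sqrt(4.7778) = 2.1858

2.1858


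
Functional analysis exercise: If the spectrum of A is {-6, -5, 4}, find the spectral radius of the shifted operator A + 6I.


Spectrum of A + 6I = {0, 1, 10}
Spectral radius = max |lambda| over the shifted spectrum
= max(0, 1, 10) = 10

10


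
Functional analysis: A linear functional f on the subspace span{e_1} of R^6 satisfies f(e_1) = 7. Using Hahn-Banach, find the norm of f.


The norm of f is given by ||f|| = sup_{||x||=1} |f(x)|.
On span{e_1}, ||e_1|| = 1, so ||f|| = |f(e_1)| / ||e_1||
= |7| / 1 = 7.0000

7.0000


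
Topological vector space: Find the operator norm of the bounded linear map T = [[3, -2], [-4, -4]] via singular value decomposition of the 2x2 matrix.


A^T A = [[25, 10], [10, 20]]
trace(A^T A) = 45, det(A^T A) = 400
discriminant = 45^2 - 4*400 = 425
Largest eigenvalue of A^T A = (trace + sqrt(disc))/2 = 32.8078
||T|| = sqrt(32.8078) = 5.7278

5.7278


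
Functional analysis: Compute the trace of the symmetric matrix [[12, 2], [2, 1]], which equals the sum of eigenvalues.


For a self-adjoint (symmetric) matrix, the eigenvalues are real.
The sum of eigenvalues equals the trace of the matrix.
trace = 12 + 1 = 13

13


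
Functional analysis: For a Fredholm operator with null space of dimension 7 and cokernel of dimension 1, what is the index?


The Fredholm index is defined as ind(T) = dim(ker T) - dim(coker T)
= 7 - 1
= 6

6


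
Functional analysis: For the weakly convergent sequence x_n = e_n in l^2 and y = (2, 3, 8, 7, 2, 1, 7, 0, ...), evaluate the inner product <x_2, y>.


x_2 = e_2 is the standard basis vector with 1 in position 2.
<x_2, y> = y_2 = 3
As n -> infinity, <x_n, y> -> 0, confirming weak convergence of (x_n) to 0.

3


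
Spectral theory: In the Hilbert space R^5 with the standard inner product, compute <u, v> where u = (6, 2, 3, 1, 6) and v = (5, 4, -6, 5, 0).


Computing the standard inner product <u, v> = sum u_i * v_i
= 6*5 + 2*4 + 3*-6 + 1*5 + 6*0
= 30 + 8 + -18 + 5 + 0
= 25

25


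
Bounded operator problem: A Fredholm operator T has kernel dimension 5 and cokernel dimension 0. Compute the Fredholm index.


The Fredholm index is defined as ind(T) = dim(ker T) - dim(coker T)
= 5 - 0
= 5

5


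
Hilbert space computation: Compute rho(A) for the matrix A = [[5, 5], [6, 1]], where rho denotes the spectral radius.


For a 2x2 matrix, eigenvalues satisfy lambda^2 - (trace)*lambda + det = 0
trace = 5 + 1 = 6
det = 5*1 - 5*6 = -25
discriminant = 6^2 - 4*(-25) = 136
spectral radius = max |eigenvalue| = 8.8310

8.8310


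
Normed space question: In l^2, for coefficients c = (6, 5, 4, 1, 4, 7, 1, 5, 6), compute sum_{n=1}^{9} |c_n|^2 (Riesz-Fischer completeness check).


sum |c_n|^2 = 6^2 + 5^2 + 4^2 + 1^2 + 4^2 + 7^2 + 1^2 + 5^2 + 6^2
= 36 + 25 + 16 + 1 + 16 + 49 + 1 + 25 + 36
= 205

205


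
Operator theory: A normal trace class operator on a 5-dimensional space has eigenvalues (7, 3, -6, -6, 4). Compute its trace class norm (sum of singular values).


For a normal operator, singular values equal |eigenvalues|.
Trace norm = sum |lambda_i| = 7 + 3 + 6 + 6 + 4
= 26

26


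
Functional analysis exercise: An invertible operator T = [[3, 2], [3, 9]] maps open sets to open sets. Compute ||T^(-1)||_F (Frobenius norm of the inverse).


det(T) = 3*9 - 2*3 = 21
T^(-1) = (1/21) * [[9, -2], [-3, 3]] = [[0.4286, -0.0952], [-0.1429, 0.1429]]
||T^(-1)||_F^2 = 0.4286^2 + (-0.0952)^2 + (-0.1429)^2 + 0.1429^2 = 0.2336
||T^(-1)||_F = sqrt(0.2336) = 0.4833

0.4833


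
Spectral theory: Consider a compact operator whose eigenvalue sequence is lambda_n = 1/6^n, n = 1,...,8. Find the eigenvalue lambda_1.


The eigenvalue formula gives lambda_1 = 1/6^1
= 1/6
= 0.1667

0.1667


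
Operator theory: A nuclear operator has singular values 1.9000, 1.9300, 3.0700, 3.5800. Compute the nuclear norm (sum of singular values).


The nuclear norm is the sum of all singular values.
||T||_1 = 1.9000 + 1.9300 + 3.0700 + 3.5800
= 10.4800

10.4800


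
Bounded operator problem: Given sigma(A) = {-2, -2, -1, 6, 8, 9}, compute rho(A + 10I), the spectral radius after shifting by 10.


Spectrum of A + 10I = {8, 8, 9, 16, 18, 19}
Spectral radius = max |lambda| over the shifted spectrum
= max(8, 8, 9, 16, 18, 19) = 19

19


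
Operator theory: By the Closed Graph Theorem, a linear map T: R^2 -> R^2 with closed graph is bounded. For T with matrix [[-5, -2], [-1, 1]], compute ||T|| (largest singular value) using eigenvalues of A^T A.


A^T A = [[26, 9], [9, 5]]
trace(A^T A) = 31, det(A^T A) = 49
discriminant = 31^2 - 4*49 = 765
Largest eigenvalue of A^T A = (trace + sqrt(disc))/2 = 29.3293
||T|| = sqrt(29.3293) = 5.4157

5.4157


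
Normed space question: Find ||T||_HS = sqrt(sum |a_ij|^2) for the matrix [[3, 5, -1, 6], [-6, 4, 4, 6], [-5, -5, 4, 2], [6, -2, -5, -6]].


The Hilbert-Schmidt norm is sqrt(sum of squares of all entries).
Sum of squares = 3^2 + 5^2 + (-1)^2 + 6^2 + (-6)^2 + 4^2 + 4^2 + 6^2 + (-5)^2 + (-5)^2 + 4^2 + 2^2 + 6^2 + (-2)^2 + (-5)^2 + (-6)^2
= 9 + 25 + 1 + 36 + 36 + 16 + 16 + 36 + 25 + 25 + 16 + 4 + 36 + 4 + 25 + 36 = 346
||T||_HS = sqrt(346) = 18.6011

18.6011


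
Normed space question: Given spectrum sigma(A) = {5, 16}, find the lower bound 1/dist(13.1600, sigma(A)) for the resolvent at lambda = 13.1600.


dist(13.1600, {5, 16}) = min(|13.1600 - 5|, |13.1600 - 16|)
= min(8.1600, 2.8400) = 2.8400
Resolvent bound = 1/2.8400 = 0.3521

0.3521


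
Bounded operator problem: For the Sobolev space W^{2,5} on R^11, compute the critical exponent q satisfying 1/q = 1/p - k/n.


Using the Sobolev embedding formula: 1/q = 1/p - k/n
1/q = 1/5 - 2/11 = 1/55
q = 1/(1/55) = 55

55.0000


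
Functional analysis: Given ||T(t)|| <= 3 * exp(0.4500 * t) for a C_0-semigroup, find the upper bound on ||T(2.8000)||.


||T(2.8000)|| <= 3 * exp(0.4500 * 2.8000)
= 3 * exp(1.2600)
= 3 * 3.5254
= 10.5763

10.5763


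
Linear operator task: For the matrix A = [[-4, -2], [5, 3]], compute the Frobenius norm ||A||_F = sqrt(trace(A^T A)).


||A||_F^2 = sum a_ij^2
= (-4)^2 + (-2)^2 + 5^2 + 3^2
= 16 + 4 + 25 + 9 = 54
||A||_F = sqrt(54) = 7.3485

7.3485


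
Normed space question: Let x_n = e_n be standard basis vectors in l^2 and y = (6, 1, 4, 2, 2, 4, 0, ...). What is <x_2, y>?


x_2 = e_2 is the standard basis vector with 1 in position 2.
<x_2, y> = y_2 = 1
As n -> infinity, <x_n, y> -> 0, confirming weak convergence of (x_n) to 0.

1


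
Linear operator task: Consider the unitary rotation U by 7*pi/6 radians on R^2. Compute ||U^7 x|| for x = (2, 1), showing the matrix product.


U is a rotation by theta = 7*pi/6
U^7 = rotation by 7*theta = 49*pi/6 = 1*pi/6 (mod 2*pi)
cos(1*pi/6) = 0.8660, sin(1*pi/6) = 0.5000
U^7 x = (0.8660 * 2 - 0.5000 * 1, 0.5000 * 2 + 0.8660 * 1)
= (1.2321, 1.8660)
||U^7 x|| = sqrt(1.2321^2 + 1.8660^2) = sqrt(5.0000) = 2.2361

2.2361


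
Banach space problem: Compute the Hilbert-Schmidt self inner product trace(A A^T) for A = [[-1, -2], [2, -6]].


trace(A * A^T) = sum of squares of all entries
= (-1)^2 + (-2)^2 + 2^2 + (-6)^2
= 1 + 4 + 4 + 36
= 45

45


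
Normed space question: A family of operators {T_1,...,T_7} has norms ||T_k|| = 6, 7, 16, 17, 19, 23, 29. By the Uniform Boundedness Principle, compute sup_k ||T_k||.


By the Uniform Boundedness Principle, the supremum of norms is finite.
sup_k ||T_k|| = max(6, 7, 16, 17, 19, 23, 29) = 29

29


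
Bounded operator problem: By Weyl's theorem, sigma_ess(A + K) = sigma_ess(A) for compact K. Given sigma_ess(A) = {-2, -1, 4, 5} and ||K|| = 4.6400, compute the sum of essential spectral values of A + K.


By Weyl's theorem, the essential spectrum is invariant under compact perturbations.
sigma_ess(A + K) = sigma_ess(A) = {-2, -1, 4, 5}
Sum = -2 + -1 + 4 + 5 = 6

6


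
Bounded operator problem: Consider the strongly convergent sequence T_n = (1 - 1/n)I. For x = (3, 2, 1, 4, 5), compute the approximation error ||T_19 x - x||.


T_19 x - x = (1 - 1/19)x - x = -x/19
||x|| = sqrt(55) = 7.4162
||T_19 x - x|| = ||x||/19 = 7.4162/19 = 0.3903

0.3903


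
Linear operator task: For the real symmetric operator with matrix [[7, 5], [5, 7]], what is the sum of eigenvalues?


For a self-adjoint (symmetric) matrix, the eigenvalues are real.
The sum of eigenvalues equals the trace of the matrix.
trace = 7 + 7 = 14

14


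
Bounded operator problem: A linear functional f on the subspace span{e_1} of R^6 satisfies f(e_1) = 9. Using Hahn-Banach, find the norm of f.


The norm of f is given by ||f|| = sup_{||x||=1} |f(x)|.
On span{e_1}, ||e_1|| = 1, so ||f|| = |f(e_1)| / ||e_1||
= |9| / 1 = 9.0000

9.0000


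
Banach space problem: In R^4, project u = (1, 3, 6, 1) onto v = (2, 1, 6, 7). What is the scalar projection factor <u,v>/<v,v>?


Computing <u,v> = 1*2 + 3*1 + 6*6 + 1*7 = 48
Computing <v,v> = 2^2 + 1^2 + 6^2 + 7^2 = 90
Projection coefficient = 48/90 = 0.5333

0.5333


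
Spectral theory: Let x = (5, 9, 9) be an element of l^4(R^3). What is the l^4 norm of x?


The l^4 norm = (sum |x_i|^4)^(1/4)
Sum of 4th powers = 625 + 6561 + 6561 = 13747
||x||_4 = (13747)^(1/4) = 10.8281

10.8281


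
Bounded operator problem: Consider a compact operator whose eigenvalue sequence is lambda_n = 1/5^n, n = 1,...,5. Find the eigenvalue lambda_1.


The eigenvalue formula gives lambda_1 = 1/5^1
= 1/5
= 0.2000

0.2000


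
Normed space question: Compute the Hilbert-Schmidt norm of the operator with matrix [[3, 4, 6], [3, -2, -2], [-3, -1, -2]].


The Hilbert-Schmidt norm is sqrt(sum of squares of all entries).
Sum of squares = 3^2 + 4^2 + 6^2 + 3^2 + (-2)^2 + (-2)^2 + (-3)^2 + (-1)^2 + (-2)^2
= 9 + 16 + 36 + 9 + 4 + 4 + 9 + 1 + 4 = 92
||T||_HS = sqrt(92) = 9.5917

9.5917


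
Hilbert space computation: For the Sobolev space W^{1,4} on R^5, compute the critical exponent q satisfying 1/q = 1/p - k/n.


Using the Sobolev embedding formula: 1/q = 1/p - k/n
1/q = 1/4 - 1/5 = 1/20
q = 1/(1/20) = 20

20.0000


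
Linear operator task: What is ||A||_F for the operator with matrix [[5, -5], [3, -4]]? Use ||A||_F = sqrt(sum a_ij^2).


||A||_F^2 = sum a_ij^2
= 5^2 + (-5)^2 + 3^2 + (-4)^2
= 25 + 25 + 9 + 16 = 75
||A||_F = sqrt(75) = 8.6603

8.6603


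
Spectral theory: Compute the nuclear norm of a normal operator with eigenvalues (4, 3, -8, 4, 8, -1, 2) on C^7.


For a normal operator, singular values equal |eigenvalues|.
Trace norm = sum |lambda_i| = 4 + 3 + 8 + 4 + 8 + 1 + 2
= 30

30


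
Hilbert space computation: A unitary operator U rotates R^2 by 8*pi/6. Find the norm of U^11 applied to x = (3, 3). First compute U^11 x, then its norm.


U is a rotation by theta = 8*pi/6
U^11 = rotation by 11*theta = 88*pi/6 = 4*pi/6 (mod 2*pi)
cos(4*pi/6) = -0.5000, sin(4*pi/6) = 0.8660
U^11 x = (-0.5000 * 3 - 0.8660 * 3, 0.8660 * 3 + -0.5000 * 3)
= (-4.0981, 1.0981)
||U^11 x|| = sqrt((-4.0981)^2 + 1.0981^2) = sqrt(18.0000) = 4.2426

4.2426


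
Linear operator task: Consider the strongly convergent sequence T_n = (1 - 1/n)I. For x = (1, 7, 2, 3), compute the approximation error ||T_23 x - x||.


T_23 x - x = (1 - 1/23)x - x = -x/23
||x|| = sqrt(63) = 7.9373
||T_23 x - x|| = ||x||/23 = 7.9373/23 = 0.3451

0.3451


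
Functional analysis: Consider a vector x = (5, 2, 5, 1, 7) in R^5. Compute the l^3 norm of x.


The l^3 norm = (sum |x_i|^3)^(1/3)
Sum of 3th powers = 125 + 8 + 125 + 1 + 343 = 602
||x||_3 = (602)^(1/3) = 8.4437

8.4437


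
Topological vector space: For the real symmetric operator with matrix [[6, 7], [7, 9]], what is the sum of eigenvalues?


For a self-adjoint (symmetric) matrix, the eigenvalues are real.
The sum of eigenvalues equals the trace of the matrix.
trace = 6 + 9 = 15

15


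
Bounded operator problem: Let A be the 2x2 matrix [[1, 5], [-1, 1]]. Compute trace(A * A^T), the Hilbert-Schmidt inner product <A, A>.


trace(A * A^T) = sum of squares of all entries
= 1^2 + 5^2 + (-1)^2 + 1^2
= 1 + 25 + 1 + 1
= 28

28


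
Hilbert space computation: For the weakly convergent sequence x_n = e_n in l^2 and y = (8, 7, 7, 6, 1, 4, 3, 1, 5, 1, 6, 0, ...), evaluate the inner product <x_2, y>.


x_2 = e_2 is the standard basis vector with 1 in position 2.
<x_2, y> = y_2 = 7
As n -> infinity, <x_n, y> -> 0, confirming weak convergence of (x_n) to 0.

7


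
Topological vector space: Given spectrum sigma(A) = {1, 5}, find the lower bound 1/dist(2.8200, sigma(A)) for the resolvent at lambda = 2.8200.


dist(2.8200, {1, 5}) = min(|2.8200 - 1|, |2.8200 - 5|)
= min(1.8200, 2.1800) = 1.8200
Resolvent bound = 1/1.8200 = 0.5495

0.5495


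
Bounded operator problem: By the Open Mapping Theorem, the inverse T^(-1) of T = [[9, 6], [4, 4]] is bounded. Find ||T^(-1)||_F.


det(T) = 9*4 - 6*4 = 12
T^(-1) = (1/12) * [[4, -6], [-4, 9]] = [[0.3333, -0.5000], [-0.3333, 0.7500]]
||T^(-1)||_F^2 = 0.3333^2 + (-0.5000)^2 + (-0.3333)^2 + 0.7500^2 = 1.0347
||T^(-1)||_F = sqrt(1.0347) = 1.0172

1.0172


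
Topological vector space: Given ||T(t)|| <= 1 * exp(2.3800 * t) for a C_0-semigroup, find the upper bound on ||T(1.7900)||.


||T(1.7900)|| <= 1 * exp(2.3800 * 1.7900)
= 1 * exp(4.2602)
= 1 * 70.8241
= 70.8241

70.8241


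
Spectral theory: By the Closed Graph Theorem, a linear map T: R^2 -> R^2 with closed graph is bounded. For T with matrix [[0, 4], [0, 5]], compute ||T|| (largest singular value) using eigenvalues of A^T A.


A^T A = [[0, 0], [0, 41]]
trace(A^T A) = 41, det(A^T A) = 0
discriminant = 41^2 - 4*0 = 1681
Largest eigenvalue of A^T A = (trace + sqrt(disc))/2 = 41.0000
||T|| = sqrt(41.0000) = 6.4031

6.4031


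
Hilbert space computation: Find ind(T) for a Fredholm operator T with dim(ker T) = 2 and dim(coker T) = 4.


The Fredholm index is defined as ind(T) = dim(ker T) - dim(coker T)
= 2 - 4
= -2

-2


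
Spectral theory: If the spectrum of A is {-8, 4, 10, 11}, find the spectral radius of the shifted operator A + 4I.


Spectrum of A + 4I = {-4, 8, 14, 15}
Spectral radius = max |lambda| over the shifted spectrum
= max(4, 8, 14, 15) = 15

15


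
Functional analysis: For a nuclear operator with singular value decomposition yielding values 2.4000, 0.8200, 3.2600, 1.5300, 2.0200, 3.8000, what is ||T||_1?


The nuclear norm is the sum of all singular values.
||T||_1 = 2.4000 + 0.8200 + 3.2600 + 1.5300 + 2.0200 + 3.8000
= 13.8300

13.8300
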